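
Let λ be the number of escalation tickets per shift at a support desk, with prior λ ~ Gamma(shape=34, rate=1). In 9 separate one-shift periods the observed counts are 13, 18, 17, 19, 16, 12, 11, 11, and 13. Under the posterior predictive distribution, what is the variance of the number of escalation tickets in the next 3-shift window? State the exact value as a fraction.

Total count: 13 + 18 + 17 + 19 + 16 + 12 + 11 + 11 + 13 = 130.
Total exposure: 9 shifts.
Posterior: α' = 34 + 130 = 164, β' = 1 + 9 = 10.
The posterior predictive for a window of length T is Negative Binomial with variance T·α'·(β'+T)/β'² = 3·164·13/100 = 1599/25.

1599/25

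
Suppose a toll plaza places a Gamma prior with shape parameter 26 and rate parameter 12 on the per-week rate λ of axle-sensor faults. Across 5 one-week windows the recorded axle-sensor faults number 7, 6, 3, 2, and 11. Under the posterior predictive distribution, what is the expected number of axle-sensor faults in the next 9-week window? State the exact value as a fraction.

495/17

Total count: 7 + 6 + 3 + 2 + 11 = 29.
Total exposure: 5 weeks.
The Gamma prior is conjugate for the Poisson rate, so λ | data ~ Gamma(26+29, 12+5) = Gamma(55, 17).
Predictive mean over a 9-week window = T·E[λ|data] = 9·55/17 = 495/17.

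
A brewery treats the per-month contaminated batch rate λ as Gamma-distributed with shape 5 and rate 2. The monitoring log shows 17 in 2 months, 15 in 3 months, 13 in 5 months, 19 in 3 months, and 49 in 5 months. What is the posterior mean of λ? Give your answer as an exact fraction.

Total count: 17 + 15 + 13 + 19 + 49 = 113.
Total exposure: 2 + 3 + 5 + 3 + 5 = 18 months.
Posterior: α' = 5 + 113 = 118, β' = 2 + 18 = 20.
Posterior mean = α'/β' = 118/20 = 59/10.

59/10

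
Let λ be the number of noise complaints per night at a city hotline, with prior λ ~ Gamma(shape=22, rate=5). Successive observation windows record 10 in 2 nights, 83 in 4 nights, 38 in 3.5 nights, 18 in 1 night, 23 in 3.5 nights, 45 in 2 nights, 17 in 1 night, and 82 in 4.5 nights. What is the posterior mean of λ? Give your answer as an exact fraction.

676/53

Total count: 10 + 83 + 38 + 18 + 23 + 45 + 17 + 82 = 316.
Total exposure: 2 + 4 + 3.5 + 1 + 3.5 + 2 + 1 + 4.5 = 21.5 nights.
Gamma(α, β) with Poisson data over total exposure Σt gives posterior Gamma(α+Σx, β+Σt) = Gamma(338, 53/2).
Posterior mean = α'/β' = 338/(53/2) = 676/53.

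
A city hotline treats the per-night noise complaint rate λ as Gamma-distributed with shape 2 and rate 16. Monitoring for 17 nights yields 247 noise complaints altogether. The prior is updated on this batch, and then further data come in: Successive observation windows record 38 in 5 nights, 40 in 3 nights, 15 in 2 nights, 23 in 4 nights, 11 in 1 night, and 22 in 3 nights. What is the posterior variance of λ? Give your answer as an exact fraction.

Total count 247 over total exposure 17 nights.
After the first batch: Gamma(2 + 247, 16 + 17) = Gamma(249, 33).
Total count: 38 + 40 + 15 + 23 + 11 + 22 = 149.
Total exposure: 5 + 3 + 2 + 4 + 1 + 3 = 18 nights.
After the second batch: Gamma(249 + 149, 33 + 18) = Gamma(398, 51).
Posterior variance = α'/β'² = 398/2601.

398/2601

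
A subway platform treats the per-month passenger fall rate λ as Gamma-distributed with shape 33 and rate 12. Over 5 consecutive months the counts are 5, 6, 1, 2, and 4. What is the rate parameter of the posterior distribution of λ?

17

Total count: 5 + 6 + 1 + 2 + 4 = 18.
Total exposure: 5 months.
By Gamma–Poisson conjugacy, the posterior is Gamma(α + Σx, β + Σt) = Gamma(33 + 18, 12 + 5) = Gamma(51, 17).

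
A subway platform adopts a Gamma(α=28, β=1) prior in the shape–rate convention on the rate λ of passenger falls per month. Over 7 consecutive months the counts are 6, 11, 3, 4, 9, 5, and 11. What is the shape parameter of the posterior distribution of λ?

77

Total count: 6 + 11 + 3 + 4 + 9 + 5 + 11 = 49.
Total exposure: 7 months.
By Gamma–Poisson conjugacy, the posterior is Gamma(α + Σx, β + Σt) = Gamma(28 + 49, 1 + 7) = Gamma(77, 8).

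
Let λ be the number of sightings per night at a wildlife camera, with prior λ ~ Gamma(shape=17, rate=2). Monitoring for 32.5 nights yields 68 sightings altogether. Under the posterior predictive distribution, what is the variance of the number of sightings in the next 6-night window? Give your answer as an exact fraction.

Total count 68 over total exposure 32.5 nights.
Posterior: α' = 17 + 68 = 85, β' = 2 + 32.5 = 69/2.
The posterior predictive for a window of length T is Negative Binomial with variance T·α'·(β'+T)/β'² = 6·85·(81/2)/(4761/4) = 9180/529.

9180/529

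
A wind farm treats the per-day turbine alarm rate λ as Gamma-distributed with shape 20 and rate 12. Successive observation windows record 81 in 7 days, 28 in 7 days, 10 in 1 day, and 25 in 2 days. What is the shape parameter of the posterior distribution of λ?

Total count: 81 + 28 + 10 + 25 = 144.
Total exposure: 7 + 7 + 1 + 2 = 17 days.
Conjugate update: add total count to the shape and total exposure to the rate, giving Gamma(164, 29).

164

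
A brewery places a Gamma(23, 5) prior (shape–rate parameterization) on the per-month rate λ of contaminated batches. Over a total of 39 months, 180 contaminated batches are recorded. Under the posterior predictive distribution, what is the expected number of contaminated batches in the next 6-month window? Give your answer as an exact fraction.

Total count 180 over total exposure 39 months.
The Gamma prior is conjugate for the Poisson rate, so λ | data ~ Gamma(23+180, 5+39) = Gamma(203, 44).
Predictive mean over a 6-month window = T·E[λ|data] = 6·203/44 = 609/22.

609/22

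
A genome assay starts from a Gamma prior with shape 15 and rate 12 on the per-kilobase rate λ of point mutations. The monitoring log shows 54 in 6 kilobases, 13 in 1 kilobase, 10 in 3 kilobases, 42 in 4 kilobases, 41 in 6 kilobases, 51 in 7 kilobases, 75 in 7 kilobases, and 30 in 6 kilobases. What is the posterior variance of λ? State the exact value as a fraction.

Total count: 54 + 13 + 10 + 42 + 41 + 51 + 75 + 30 = 316.
Total exposure: 6 + 1 + 3 + 4 + 6 + 7 + 7 + 6 = 40 kilobases.
Posterior: α' = 15 + 316 = 331, β' = 12 + 40 = 52.
Posterior variance = α'/β'² = 331/2704.

331/2704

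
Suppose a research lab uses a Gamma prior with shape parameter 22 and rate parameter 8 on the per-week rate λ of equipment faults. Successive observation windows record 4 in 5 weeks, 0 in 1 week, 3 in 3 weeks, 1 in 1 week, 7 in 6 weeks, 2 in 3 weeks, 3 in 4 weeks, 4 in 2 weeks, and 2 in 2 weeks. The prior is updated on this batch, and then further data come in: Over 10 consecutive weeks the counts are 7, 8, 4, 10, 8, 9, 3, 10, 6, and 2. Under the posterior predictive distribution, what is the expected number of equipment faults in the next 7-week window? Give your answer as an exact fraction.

Total count: 4 + 0 + 3 + 1 + 7 + 2 + 3 + 4 + 2 = 26.
Total exposure: 5 + 1 + 3 + 1 + 6 + 3 + 4 + 2 + 2 = 27 weeks.
After the first batch: Gamma(22 + 26, 8 + 27) = Gamma(48, 35).
Total count: 7 + 8 + 4 + 10 + 8 + 9 + 3 + 10 + 6 + 2 = 67.
Total exposure: 10 weeks.
After the second batch: Gamma(48 + 67, 35 + 10) = Gamma(115, 45).
Predictive mean over a 7-week window = T·E[λ|data] = 7·115/45 = 161/9.

161/9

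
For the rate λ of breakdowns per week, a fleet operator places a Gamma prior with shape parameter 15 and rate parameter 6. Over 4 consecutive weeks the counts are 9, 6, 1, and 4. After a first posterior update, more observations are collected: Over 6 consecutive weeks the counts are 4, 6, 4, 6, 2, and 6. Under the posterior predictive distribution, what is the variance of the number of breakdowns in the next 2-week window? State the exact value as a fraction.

567/64

Total count: 9 + 6 + 1 + 4 = 20.
Total exposure: 4 weeks.
After the first batch: Gamma(15 + 20, 6 + 4) = Gamma(35, 10).
Total count: 4 + 6 + 4 + 6 + 2 + 6 = 28.
Total exposure: 6 weeks.
After the second batch: Gamma(35 + 28, 10 + 6) = Gamma(63, 16).
The posterior predictive for a window of length T is Negative Binomial with variance T·α'·(β'+T)/β'² = 2·63·18/256 = 567/64.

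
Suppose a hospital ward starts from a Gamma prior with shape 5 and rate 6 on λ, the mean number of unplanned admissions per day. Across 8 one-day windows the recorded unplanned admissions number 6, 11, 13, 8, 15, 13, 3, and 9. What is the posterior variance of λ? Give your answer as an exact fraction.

83/196

Total count: 6 + 11 + 13 + 8 + 15 + 13 + 3 + 9 = 78.
Total exposure: 8 days.
The Gamma prior is conjugate for the Poisson rate, so λ | data ~ Gamma(5+78, 6+8) = Gamma(83, 14).
Posterior variance = α'/β'² = 83/196.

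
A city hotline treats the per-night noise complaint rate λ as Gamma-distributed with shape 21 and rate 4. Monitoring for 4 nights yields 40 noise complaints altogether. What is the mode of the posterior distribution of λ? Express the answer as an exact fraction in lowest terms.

Total count 40 over total exposure 4 nights.
Gamma(α, β) with Poisson data over total exposure Σt gives posterior Gamma(α+Σx, β+Σt) = Gamma(61, 8).
Posterior mode = (α'−1)/β' = 60/8 = 15/2.

15/2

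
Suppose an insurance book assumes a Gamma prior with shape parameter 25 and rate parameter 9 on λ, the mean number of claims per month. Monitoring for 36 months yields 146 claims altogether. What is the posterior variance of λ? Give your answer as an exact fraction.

19/225

Total count 146 over total exposure 36 months.
By Gamma–Poisson conjugacy, the posterior is Gamma(α + Σx, β + Σt) = Gamma(25 + 146, 9 + 36) = Gamma(171, 45).
Posterior variance = α'/β'² = 171/2025 = 19/225.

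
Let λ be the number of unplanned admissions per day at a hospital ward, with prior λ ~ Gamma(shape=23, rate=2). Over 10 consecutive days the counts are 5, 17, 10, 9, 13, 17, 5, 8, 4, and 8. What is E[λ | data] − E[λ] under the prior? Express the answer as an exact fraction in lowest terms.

Total count: 5 + 17 + 10 + 9 + 13 + 17 + 5 + 8 + 4 + 8 = 96.
Total exposure: 10 days.
Gamma(α, β) with Poisson data over total exposure Σt gives posterior Gamma(α+Σx, β+Σt) = Gamma(119, 12).
Posterior mean = 119/12 = 119/12; prior mean = 23/2 = 23/2. Difference = 119/12 − 23/2 = -19/12.

-19/12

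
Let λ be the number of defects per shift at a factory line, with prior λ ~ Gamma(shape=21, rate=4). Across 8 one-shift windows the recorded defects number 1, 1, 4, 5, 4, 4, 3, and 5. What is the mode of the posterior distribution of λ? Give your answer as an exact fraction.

47/12

Total count: 1 + 1 + 4 + 5 + 4 + 4 + 3 + 5 = 27.
Total exposure: 8 shifts.
The Gamma prior is conjugate for the Poisson rate, so λ | data ~ Gamma(21+27, 4+8) = Gamma(48, 12).
Posterior mode = (α'−1)/β' = 47/12.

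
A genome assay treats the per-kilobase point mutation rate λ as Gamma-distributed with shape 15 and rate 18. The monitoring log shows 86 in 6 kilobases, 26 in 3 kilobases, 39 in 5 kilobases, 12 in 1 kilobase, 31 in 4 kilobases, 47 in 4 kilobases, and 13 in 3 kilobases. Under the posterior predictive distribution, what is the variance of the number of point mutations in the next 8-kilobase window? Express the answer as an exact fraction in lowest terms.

Total count: 86 + 26 + 39 + 12 + 31 + 47 + 13 = 254.
Total exposure: 6 + 3 + 5 + 1 + 4 + 4 + 3 = 26 kilobases.
Conjugate update: add total count to the shape and total exposure to the rate, giving Gamma(269, 44).
The posterior predictive for a window of length T is Negative Binomial with variance T·α'·(β'+T)/β'² = 8·269·52/1936 = 6994/121.

6994/121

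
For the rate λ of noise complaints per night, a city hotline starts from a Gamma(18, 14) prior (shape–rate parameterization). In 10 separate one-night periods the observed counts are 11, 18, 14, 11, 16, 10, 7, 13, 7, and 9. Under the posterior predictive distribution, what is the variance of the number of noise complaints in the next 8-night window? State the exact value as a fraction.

536/9

Total count: 11 + 18 + 14 + 11 + 16 + 10 + 7 + 13 + 7 + 9 = 116.
Total exposure: 10 nights.
By Gamma–Poisson conjugacy, the posterior is Gamma(α + Σx, β + Σt) = Gamma(18 + 116, 14 + 10) = Gamma(134, 24).
The posterior predictive for a window of length T is Negative Binomial with variance T·α'·(β'+T)/β'² = 8·134·32/576 = 536/9.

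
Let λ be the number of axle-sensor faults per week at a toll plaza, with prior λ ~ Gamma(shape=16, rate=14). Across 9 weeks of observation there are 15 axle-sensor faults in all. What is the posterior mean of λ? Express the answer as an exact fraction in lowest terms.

31/23

Total count 15 over total exposure 9 weeks.
By Gamma–Poisson conjugacy, the posterior is Gamma(α + Σx, β + Σt) = Gamma(16 + 15, 14 + 9) = Gamma(31, 23).
Posterior mean = α'/β' = 31/23.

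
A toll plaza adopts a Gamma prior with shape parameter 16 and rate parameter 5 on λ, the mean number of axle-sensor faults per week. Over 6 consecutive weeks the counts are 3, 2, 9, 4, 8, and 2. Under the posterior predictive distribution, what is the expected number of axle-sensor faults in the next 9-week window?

36

Total count: 3 + 2 + 9 + 4 + 8 + 2 = 28.
Total exposure: 6 weeks.
The Gamma prior is conjugate for the Poisson rate, so λ | data ~ Gamma(16+28, 5+6) = Gamma(44, 11).
Predictive mean over a 9-week window = T·E[λ|data] = 9·44/11 = 36.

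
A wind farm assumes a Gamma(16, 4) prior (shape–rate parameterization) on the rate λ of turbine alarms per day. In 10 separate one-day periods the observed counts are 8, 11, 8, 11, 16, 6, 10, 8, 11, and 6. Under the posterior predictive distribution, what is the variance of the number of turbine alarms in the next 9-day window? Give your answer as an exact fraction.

22977/196

Total count: 8 + 11 + 8 + 11 + 16 + 6 + 10 + 8 + 11 + 6 = 95.
Total exposure: 10 days.
By Gamma–Poisson conjugacy, the posterior is Gamma(α + Σx, β + Σt) = Gamma(16 + 95, 4 + 10) = Gamma(111, 14).
The posterior predictive for a window of length T is Negative Binomial with variance T·α'·(β'+T)/β'² = 9·111·23/196 = 22977/196.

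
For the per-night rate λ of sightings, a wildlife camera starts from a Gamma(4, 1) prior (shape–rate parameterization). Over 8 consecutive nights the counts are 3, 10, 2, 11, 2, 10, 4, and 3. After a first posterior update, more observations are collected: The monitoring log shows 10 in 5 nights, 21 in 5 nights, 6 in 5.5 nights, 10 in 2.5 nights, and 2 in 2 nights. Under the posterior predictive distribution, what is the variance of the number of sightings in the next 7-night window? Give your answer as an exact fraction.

24696/841

Total count: 3 + 10 + 2 + 11 + 2 + 10 + 4 + 3 = 45.
Total exposure: 8 nights.
After the first batch: Gamma(4 + 45, 1 + 8) = Gamma(49, 9).
Total count: 10 + 21 + 6 + 10 + 2 = 49.
Total exposure: 5 + 5 + 5.5 + 2.5 + 2 = 20 nights.
After the second batch: Gamma(49 + 49, 9 + 20) = Gamma(98, 29).
The posterior predictive for a window of length T is Negative Binomial with variance T·α'·(β'+T)/β'² = 7·98·36/841 = 24696/841.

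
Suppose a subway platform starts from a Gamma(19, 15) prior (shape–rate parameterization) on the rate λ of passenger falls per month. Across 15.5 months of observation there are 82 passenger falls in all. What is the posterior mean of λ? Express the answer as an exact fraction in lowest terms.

Total count 82 over total exposure 15.5 months.
Gamma(α, β) with Poisson data over total exposure Σt gives posterior Gamma(α+Σx, β+Σt) = Gamma(101, 61/2).
Posterior mean = α'/β' = 101/(61/2) = 202/61.

202/61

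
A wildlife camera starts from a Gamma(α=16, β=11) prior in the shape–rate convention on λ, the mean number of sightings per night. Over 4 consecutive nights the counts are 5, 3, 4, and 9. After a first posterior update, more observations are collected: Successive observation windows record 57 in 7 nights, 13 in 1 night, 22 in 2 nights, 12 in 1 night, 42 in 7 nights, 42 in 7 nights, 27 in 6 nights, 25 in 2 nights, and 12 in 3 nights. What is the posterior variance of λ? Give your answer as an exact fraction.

1/9

Total count: 5 + 3 + 4 + 9 = 21.
Total exposure: 4 nights.
After the first batch: Gamma(16 + 21, 11 + 4) = Gamma(37, 15).
Total count: 57 + 13 + 22 + 12 + 42 + 42 + 27 + 25 + 12 = 252.
Total exposure: 7 + 1 + 2 + 1 + 7 + 7 + 6 + 2 + 3 = 36 nights.
After the second batch: Gamma(37 + 252, 15 + 36) = Gamma(289, 51).
Posterior variance = α'/β'² = 289/2601 = 1/9.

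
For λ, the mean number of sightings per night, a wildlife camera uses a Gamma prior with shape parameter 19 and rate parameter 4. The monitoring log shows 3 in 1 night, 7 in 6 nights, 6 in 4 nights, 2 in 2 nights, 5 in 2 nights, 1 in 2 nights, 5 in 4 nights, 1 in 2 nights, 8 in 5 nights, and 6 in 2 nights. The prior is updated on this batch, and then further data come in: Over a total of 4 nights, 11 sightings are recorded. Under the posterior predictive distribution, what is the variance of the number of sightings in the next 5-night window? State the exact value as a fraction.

7955/722

Total count: 3 + 7 + 6 + 2 + 5 + 1 + 5 + 1 + 8 + 6 = 44.
Total exposure: 1 + 6 + 4 + 2 + 2 + 2 + 4 + 2 + 5 + 2 = 30 nights.
After the first batch: Gamma(19 + 44, 4 + 30) = Gamma(63, 34).
Total count 11 over total exposure 4 nights.
After the second batch: Gamma(63 + 11, 34 + 4) = Gamma(74, 38).
The posterior predictive for a window of length T is Negative Binomial with variance T·α'·(β'+T)/β'² = 5·74·43/1444 = 7955/722.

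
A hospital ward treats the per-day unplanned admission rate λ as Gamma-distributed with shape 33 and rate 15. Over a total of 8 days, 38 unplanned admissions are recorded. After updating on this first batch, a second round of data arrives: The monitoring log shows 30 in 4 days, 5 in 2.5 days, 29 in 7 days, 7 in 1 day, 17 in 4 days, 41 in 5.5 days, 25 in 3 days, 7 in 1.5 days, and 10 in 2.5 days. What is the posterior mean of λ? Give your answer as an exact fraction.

121/27

Total count 38 over total exposure 8 days.
After the first batch: Gamma(33 + 38, 15 + 8) = Gamma(71, 23).
Total count: 30 + 5 + 29 + 7 + 17 + 41 + 25 + 7 + 10 = 171.
Total exposure: 4 + 2.5 + 7 + 1 + 4 + 5.5 + 3 + 1.5 + 2.5 = 31 days.
After the second batch: Gamma(71 + 171, 23 + 31) = Gamma(242, 54).
Posterior mean = α'/β' = 242/54 = 121/27.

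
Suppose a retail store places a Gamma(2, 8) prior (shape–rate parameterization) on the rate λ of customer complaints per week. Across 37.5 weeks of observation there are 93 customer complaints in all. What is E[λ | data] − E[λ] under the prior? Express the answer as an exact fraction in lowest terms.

669/364

Total count 93 over total exposure 37.5 weeks.
Gamma(α, β) with Poisson data over total exposure Σt gives posterior Gamma(α+Σx, β+Σt) = Gamma(95, 91/2).
Posterior mean = 95/(91/2) = 190/91; prior mean = 2/8 = 1/4. Difference = 190/91 − 1/4 = 669/364.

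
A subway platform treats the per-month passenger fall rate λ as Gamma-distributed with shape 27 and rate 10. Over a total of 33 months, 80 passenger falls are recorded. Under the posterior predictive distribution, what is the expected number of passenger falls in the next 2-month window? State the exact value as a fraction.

214/43

Total count 80 over total exposure 33 months.
The Gamma prior is conjugate for the Poisson rate, so λ | data ~ Gamma(27+80, 10+33) = Gamma(107, 43).
Predictive mean over a 2-month window = T·E[λ|data] = 2·107/43 = 214/43.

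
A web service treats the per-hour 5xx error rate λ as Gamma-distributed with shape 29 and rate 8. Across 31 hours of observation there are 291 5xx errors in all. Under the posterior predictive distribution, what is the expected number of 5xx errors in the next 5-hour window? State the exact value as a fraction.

Total count 291 over total exposure 31 hours.
Posterior: α' = 29 + 291 = 320, β' = 8 + 31 = 39.
Predictive mean over a 5-hour window = T·E[λ|data] = 5·320/39 = 1600/39.

1600/39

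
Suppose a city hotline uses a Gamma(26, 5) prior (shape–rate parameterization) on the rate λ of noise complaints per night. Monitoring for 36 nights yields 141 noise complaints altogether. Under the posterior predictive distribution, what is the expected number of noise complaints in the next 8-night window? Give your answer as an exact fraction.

Total count 141 over total exposure 36 nights.
Gamma(α, β) with Poisson data over total exposure Σt gives posterior Gamma(α+Σx, β+Σt) = Gamma(167, 41).
Predictive mean over an 8-night window = T·E[λ|data] = 8·167/41 = 1336/41.

1336/41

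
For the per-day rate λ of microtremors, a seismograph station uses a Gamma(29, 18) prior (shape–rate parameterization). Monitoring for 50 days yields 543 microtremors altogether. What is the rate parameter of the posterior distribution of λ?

68

Total count 543 over total exposure 50 days.
Gamma(α, β) with Poisson data over total exposure Σt gives posterior Gamma(α+Σx, β+Σt) = Gamma(572, 68).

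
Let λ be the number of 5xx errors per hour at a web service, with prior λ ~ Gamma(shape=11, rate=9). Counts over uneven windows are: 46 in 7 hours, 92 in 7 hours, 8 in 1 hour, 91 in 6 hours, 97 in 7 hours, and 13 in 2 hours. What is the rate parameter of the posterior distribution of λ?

Total count: 46 + 92 + 8 + 91 + 97 + 13 = 347.
Total exposure: 7 + 7 + 1 + 6 + 7 + 2 = 30 hours.
Gamma(α, β) with Poisson data over total exposure Σt gives posterior Gamma(α+Σx, β+Σt) = Gamma(358, 39).

39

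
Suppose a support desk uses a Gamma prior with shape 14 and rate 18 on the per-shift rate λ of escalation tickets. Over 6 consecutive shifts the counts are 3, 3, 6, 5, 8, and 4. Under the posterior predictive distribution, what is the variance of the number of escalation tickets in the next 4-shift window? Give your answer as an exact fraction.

Total count: 3 + 3 + 6 + 5 + 8 + 4 = 29.
Total exposure: 6 shifts.
By Gamma–Poisson conjugacy, the posterior is Gamma(α + Σx, β + Σt) = Gamma(14 + 29, 18 + 6) = Gamma(43, 24).
The posterior predictive for a window of length T is Negative Binomial with variance T·α'·(β'+T)/β'² = 4·43·28/576 = 301/36.

301/36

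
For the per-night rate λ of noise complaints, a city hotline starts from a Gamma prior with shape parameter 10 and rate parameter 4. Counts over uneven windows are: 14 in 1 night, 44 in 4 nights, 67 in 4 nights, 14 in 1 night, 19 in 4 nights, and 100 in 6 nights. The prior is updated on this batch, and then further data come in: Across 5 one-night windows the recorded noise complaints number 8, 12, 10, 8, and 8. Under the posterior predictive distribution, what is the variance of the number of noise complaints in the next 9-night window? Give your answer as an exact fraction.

107388/841

Total count: 14 + 44 + 67 + 14 + 19 + 100 = 258.
Total exposure: 1 + 4 + 4 + 1 + 4 + 6 = 20 nights.
After the first batch: Gamma(10 + 258, 4 + 20) = Gamma(268, 24).
Total count: 8 + 12 + 10 + 8 + 8 = 46.
Total exposure: 5 nights.
After the second batch: Gamma(268 + 46, 24 + 5) = Gamma(314, 29).
The posterior predictive for a window of length T is Negative Binomial with variance T·α'·(β'+T)/β'² = 9·314·38/841 = 107388/841.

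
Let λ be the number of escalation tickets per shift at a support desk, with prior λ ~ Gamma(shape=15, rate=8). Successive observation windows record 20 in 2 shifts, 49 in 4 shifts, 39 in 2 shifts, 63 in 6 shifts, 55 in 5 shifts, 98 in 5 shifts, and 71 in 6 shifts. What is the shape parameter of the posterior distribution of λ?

410

Total count: 20 + 49 + 39 + 63 + 55 + 98 + 71 = 395.
Total exposure: 2 + 4 + 2 + 6 + 5 + 5 + 6 = 30 shifts.
By Gamma–Poisson conjugacy, the posterior is Gamma(α + Σx, β + Σt) = Gamma(15 + 395, 8 + 30) = Gamma(410, 38).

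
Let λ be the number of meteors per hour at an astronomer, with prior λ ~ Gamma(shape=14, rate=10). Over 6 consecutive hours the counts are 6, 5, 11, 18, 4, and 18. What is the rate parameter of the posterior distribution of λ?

16

Total count: 6 + 5 + 11 + 18 + 4 + 18 = 62.
Total exposure: 6 hours.
Conjugate update: add total count to the shape and total exposure to the rate, giving Gamma(76, 16).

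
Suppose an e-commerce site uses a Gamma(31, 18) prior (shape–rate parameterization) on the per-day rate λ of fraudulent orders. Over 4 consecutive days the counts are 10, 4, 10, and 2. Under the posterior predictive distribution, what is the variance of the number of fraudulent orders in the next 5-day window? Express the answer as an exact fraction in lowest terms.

Total count: 10 + 4 + 10 + 2 = 26.
Total exposure: 4 days.
Conjugate update: add total count to the shape and total exposure to the rate, giving Gamma(57, 22).
The posterior predictive for a window of length T is Negative Binomial with variance T·α'·(β'+T)/β'² = 5·57·27/484 = 7695/484.

7695/484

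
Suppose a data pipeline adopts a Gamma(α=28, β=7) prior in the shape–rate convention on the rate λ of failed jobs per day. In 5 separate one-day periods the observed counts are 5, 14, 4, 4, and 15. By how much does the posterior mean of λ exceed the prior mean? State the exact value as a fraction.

Total count: 5 + 14 + 4 + 4 + 15 = 42.
Total exposure: 5 days.
The Gamma prior is conjugate for the Poisson rate, so λ | data ~ Gamma(28+42, 7+5) = Gamma(70, 12).
Posterior mean = 70/12 = 35/6; prior mean = 28/7 = 4. Difference = 35/6 − 4 = 11/6.

11/6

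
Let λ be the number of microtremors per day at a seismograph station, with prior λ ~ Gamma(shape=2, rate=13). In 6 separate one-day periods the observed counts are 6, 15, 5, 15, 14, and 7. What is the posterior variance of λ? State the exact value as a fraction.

Total count: 6 + 15 + 5 + 15 + 14 + 7 = 62.
Total exposure: 6 days.
The Gamma prior is conjugate for the Poisson rate, so λ | data ~ Gamma(2+62, 13+6) = Gamma(64, 19).
Posterior variance = α'/β'² = 64/361.

64/361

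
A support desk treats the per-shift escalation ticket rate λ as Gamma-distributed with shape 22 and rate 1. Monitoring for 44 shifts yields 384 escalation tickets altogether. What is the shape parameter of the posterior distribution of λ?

406

Total count 384 over total exposure 44 shifts.
Gamma(α, β) with Poisson data over total exposure Σt gives posterior Gamma(α+Σx, β+Σt) = Gamma(406, 45).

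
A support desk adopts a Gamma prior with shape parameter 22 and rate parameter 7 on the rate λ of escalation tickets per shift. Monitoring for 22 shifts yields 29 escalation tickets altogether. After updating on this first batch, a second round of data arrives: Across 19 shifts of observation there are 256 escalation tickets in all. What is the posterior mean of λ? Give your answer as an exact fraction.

307/48

Total count 29 over total exposure 22 shifts.
After the first batch: Gamma(22 + 29, 7 + 22) = Gamma(51, 29).
Total count 256 over total exposure 19 shifts.
After the second batch: Gamma(51 + 256, 29 + 19) = Gamma(307, 48).
Posterior mean = α'/β' = 307/48.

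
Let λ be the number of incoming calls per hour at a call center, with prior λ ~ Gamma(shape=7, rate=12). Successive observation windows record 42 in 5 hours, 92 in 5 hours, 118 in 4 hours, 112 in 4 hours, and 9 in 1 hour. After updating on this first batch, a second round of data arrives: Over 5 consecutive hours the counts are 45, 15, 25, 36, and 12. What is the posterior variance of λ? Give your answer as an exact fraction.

Total count: 42 + 92 + 118 + 112 + 9 = 373.
Total exposure: 5 + 5 + 4 + 4 + 1 = 19 hours.
After the first batch: Gamma(7 + 373, 12 + 19) = Gamma(380, 31).
Total count: 45 + 15 + 25 + 36 + 12 = 133.
Total exposure: 5 hours.
After the second batch: Gamma(380 + 133, 31 + 5) = Gamma(513, 36).
Posterior variance = α'/β'² = 513/1296 = 19/48.

19/48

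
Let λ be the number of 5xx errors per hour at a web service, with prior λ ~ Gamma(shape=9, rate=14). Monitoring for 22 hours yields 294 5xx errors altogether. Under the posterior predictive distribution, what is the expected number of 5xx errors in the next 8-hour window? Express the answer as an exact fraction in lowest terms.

202/3

Total count 294 over total exposure 22 hours.
Posterior: α' = 9 + 294 = 303, β' = 14 + 22 = 36.
Predictive mean over an 8-hour window = T·E[λ|data] = 8·303/36 = 202/3.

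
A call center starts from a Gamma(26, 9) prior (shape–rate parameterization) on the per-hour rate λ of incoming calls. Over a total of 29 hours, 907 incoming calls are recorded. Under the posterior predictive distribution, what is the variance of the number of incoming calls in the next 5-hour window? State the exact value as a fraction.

200595/1444

Total count 907 over total exposure 29 hours.
Conjugate update: add total count to the shape and total exposure to the rate, giving Gamma(933, 38).
The posterior predictive for a window of length T is Negative Binomial with variance T·α'·(β'+T)/β'² = 5·933·43/1444 = 200595/1444.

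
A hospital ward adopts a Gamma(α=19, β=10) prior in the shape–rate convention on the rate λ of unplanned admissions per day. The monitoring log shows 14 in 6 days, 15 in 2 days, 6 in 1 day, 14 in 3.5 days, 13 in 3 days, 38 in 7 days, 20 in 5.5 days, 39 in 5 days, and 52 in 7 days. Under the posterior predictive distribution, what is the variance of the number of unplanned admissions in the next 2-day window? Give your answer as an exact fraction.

1196/125

Total count: 14 + 15 + 6 + 14 + 13 + 38 + 20 + 39 + 52 = 211.
Total exposure: 6 + 2 + 1 + 3.5 + 3 + 7 + 5.5 + 5 + 7 = 40 days.
Gamma(α, β) with Poisson data over total exposure Σt gives posterior Gamma(α+Σx, β+Σt) = Gamma(230, 50).
The posterior predictive for a window of length T is Negative Binomial with variance T·α'·(β'+T)/β'² = 2·230·52/2500 = 1196/125.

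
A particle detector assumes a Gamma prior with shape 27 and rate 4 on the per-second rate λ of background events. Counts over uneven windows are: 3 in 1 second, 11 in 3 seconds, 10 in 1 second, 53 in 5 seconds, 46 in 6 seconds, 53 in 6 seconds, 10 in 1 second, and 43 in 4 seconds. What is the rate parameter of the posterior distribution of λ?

31

Total count: 3 + 11 + 10 + 53 + 46 + 53 + 10 + 43 = 229.
Total exposure: 1 + 3 + 1 + 5 + 6 + 6 + 1 + 4 = 27 seconds.
The Gamma prior is conjugate for the Poisson rate, so λ | data ~ Gamma(27+229, 4+27) = Gamma(256, 31).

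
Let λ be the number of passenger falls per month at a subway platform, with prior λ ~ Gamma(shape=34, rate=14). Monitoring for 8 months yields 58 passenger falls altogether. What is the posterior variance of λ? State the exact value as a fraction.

Total count 58 over total exposure 8 months.
Gamma(α, β) with Poisson data over total exposure Σt gives posterior Gamma(α+Σx, β+Σt) = Gamma(92, 22).
Posterior variance = α'/β'² = 92/484 = 23/121.

23/121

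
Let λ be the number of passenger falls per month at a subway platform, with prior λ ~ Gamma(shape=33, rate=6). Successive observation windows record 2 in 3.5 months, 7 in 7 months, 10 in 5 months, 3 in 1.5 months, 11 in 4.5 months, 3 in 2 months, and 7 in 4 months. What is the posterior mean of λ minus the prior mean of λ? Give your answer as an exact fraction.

Total count: 2 + 7 + 10 + 3 + 11 + 3 + 7 = 43.
Total exposure: 3.5 + 7 + 5 + 1.5 + 4.5 + 2 + 4 = 27.5 months.
Gamma(α, β) with Poisson data over total exposure Σt gives posterior Gamma(α+Σx, β+Σt) = Gamma(76, 67/2).
Posterior mean = 76/(67/2) = 152/67; prior mean = 33/6 = 11/2. Difference = 152/67 − 11/2 = -433/134.

-433/134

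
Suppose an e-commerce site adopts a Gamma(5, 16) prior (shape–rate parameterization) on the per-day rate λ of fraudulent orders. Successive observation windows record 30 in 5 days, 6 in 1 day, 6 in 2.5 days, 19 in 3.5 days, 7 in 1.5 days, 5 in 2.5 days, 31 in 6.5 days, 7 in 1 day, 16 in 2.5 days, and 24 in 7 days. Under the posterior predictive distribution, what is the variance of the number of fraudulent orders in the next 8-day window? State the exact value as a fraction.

71136/2401

Total count: 30 + 6 + 6 + 19 + 7 + 5 + 31 + 7 + 16 + 24 = 151.
Total exposure: 5 + 1 + 2.5 + 3.5 + 1.5 + 2.5 + 6.5 + 1 + 2.5 + 7 = 33 days.
The Gamma prior is conjugate for the Poisson rate, so λ | data ~ Gamma(5+151, 16+33) = Gamma(156, 49).
The posterior predictive for a window of length T is Negative Binomial with variance T·α'·(β'+T)/β'² = 8·156·57/2401 = 71136/2401.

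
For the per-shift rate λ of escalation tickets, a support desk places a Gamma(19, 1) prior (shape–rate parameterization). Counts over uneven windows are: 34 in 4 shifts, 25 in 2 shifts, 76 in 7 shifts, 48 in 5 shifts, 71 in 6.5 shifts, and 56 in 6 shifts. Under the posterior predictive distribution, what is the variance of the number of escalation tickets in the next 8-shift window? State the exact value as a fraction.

59408/567

Total count: 34 + 25 + 76 + 48 + 71 + 56 = 310.
Total exposure: 4 + 2 + 7 + 5 + 6.5 + 6 = 30.5 shifts.
Conjugate update: add total count to the shape and total exposure to the rate, giving Gamma(329, 63/2).
The posterior predictive for a window of length T is Negative Binomial with variance T·α'·(β'+T)/β'² = 8·329·(79/2)/(3969/4) = 59408/567.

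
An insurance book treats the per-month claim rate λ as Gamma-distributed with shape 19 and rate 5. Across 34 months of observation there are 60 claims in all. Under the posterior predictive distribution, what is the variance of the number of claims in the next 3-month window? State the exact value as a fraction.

1106/169

Total count 60 over total exposure 34 months.
Posterior: α' = 19 + 60 = 79, β' = 5 + 34 = 39.
The posterior predictive for a window of length T is Negative Binomial with variance T·α'·(β'+T)/β'² = 3·79·42/1521 = 1106/169.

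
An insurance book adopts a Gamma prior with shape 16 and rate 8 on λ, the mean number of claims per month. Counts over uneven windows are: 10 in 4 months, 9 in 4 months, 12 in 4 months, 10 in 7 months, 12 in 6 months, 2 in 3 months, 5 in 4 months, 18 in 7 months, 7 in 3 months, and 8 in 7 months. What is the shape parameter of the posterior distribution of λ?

Total count: 10 + 9 + 12 + 10 + 12 + 2 + 5 + 18 + 7 + 8 = 93.
Total exposure: 4 + 4 + 4 + 7 + 6 + 3 + 4 + 7 + 3 + 7 = 49 months.
Conjugate update: add total count to the shape and total exposure to the rate, giving Gamma(109, 57).

109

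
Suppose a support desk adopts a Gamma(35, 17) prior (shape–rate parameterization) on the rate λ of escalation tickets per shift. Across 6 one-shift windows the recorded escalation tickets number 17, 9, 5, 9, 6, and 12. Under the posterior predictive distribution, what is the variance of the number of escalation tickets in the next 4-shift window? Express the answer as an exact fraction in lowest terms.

Total count: 17 + 9 + 5 + 9 + 6 + 12 = 58.
Total exposure: 6 shifts.
By Gamma–Poisson conjugacy, the posterior is Gamma(α + Σx, β + Σt) = Gamma(35 + 58, 17 + 6) = Gamma(93, 23).
The posterior predictive for a window of length T is Negative Binomial with variance T·α'·(β'+T)/β'² = 4·93·27/529 = 10044/529.

10044/529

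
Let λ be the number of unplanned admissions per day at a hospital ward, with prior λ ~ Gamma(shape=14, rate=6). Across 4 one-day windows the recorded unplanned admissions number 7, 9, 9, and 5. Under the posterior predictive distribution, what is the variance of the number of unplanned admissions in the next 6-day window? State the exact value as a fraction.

Total count: 7 + 9 + 9 + 5 = 30.
Total exposure: 4 days.
By Gamma–Poisson conjugacy, the posterior is Gamma(α + Σx, β + Σt) = Gamma(14 + 30, 6 + 4) = Gamma(44, 10).
The posterior predictive for a window of length T is Negative Binomial with variance T·α'·(β'+T)/β'² = 6·44·16/100 = 1056/25.

1056/25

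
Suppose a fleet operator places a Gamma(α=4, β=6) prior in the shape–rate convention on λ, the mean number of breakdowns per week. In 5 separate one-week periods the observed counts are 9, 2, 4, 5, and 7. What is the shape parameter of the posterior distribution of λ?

31

Total count: 9 + 2 + 4 + 5 + 7 = 27.
Total exposure: 5 weeks.
The Gamma prior is conjugate for the Poisson rate, so λ | data ~ Gamma(4+27, 6+5) = Gamma(31, 11).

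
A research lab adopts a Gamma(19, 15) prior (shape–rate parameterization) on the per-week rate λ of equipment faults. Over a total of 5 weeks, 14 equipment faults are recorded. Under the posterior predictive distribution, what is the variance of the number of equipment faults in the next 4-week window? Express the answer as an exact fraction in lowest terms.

Total count 14 over total exposure 5 weeks.
The Gamma prior is conjugate for the Poisson rate, so λ | data ~ Gamma(19+14, 15+5) = Gamma(33, 20).
The posterior predictive for a window of length T is Negative Binomial with variance T·α'·(β'+T)/β'² = 4·33·24/400 = 198/25.

198/25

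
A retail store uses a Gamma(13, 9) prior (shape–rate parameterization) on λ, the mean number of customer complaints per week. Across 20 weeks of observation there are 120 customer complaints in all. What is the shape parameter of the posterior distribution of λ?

133

Total count 120 over total exposure 20 weeks.
The Gamma prior is conjugate for the Poisson rate, so λ | data ~ Gamma(13+120, 9+20) = Gamma(133, 29).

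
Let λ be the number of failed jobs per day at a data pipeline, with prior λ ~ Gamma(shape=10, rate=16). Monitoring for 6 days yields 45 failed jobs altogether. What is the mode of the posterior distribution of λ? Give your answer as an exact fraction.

Total count 45 over total exposure 6 days.
By Gamma–Poisson conjugacy, the posterior is Gamma(α + Σx, β + Σt) = Gamma(10 + 45, 16 + 6) = Gamma(55, 22).
Posterior mode = (α'−1)/β' = 54/22 = 27/11.

27/11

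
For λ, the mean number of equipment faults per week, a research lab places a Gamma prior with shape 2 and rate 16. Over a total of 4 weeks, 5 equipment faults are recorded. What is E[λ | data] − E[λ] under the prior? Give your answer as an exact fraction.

Total count 5 over total exposure 4 weeks.
The Gamma prior is conjugate for the Poisson rate, so λ | data ~ Gamma(2+5, 16+4) = Gamma(7, 20).
Posterior mean = 7/20 = 7/20; prior mean = 2/16 = 1/8. Difference = 7/20 − 1/8 = 9/40.

9/40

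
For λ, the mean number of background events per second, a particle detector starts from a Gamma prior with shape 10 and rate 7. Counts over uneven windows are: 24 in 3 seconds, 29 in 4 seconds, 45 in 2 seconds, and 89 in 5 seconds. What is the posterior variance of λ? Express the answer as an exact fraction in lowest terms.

Total count: 24 + 29 + 45 + 89 = 187.
Total exposure: 3 + 4 + 2 + 5 = 14 seconds.
The Gamma prior is conjugate for the Poisson rate, so λ | data ~ Gamma(10+187, 7+14) = Gamma(197, 21).
Posterior variance = α'/β'² = 197/441.

197/441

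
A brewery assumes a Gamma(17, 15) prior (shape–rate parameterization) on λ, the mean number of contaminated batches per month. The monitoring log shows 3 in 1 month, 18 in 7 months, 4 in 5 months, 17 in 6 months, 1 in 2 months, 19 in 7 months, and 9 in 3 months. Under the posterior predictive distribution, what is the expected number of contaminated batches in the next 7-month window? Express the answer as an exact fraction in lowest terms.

308/23

Total count: 3 + 18 + 4 + 17 + 1 + 19 + 9 = 71.
Total exposure: 1 + 7 + 5 + 6 + 2 + 7 + 3 = 31 months.
Conjugate update: add total count to the shape and total exposure to the rate, giving Gamma(88, 46).
Predictive mean over a 7-month window = T·E[λ|data] = 7·88/46 = 308/23.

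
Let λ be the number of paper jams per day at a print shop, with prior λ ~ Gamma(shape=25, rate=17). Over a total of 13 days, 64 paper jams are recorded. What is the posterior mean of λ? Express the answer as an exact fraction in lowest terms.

89/30

Total count 64 over total exposure 13 days.
The Gamma prior is conjugate for the Poisson rate, so λ | data ~ Gamma(25+64, 17+13) = Gamma(89, 30).
Posterior mean = α'/β' = 89/30.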